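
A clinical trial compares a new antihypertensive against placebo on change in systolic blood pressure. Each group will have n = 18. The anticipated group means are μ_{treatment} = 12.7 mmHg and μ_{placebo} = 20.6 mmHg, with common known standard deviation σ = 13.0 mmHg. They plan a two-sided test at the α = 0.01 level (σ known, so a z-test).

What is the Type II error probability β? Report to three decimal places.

Standardized effect: d = |μ_{treatment} − μ_{placebo}| / σ = |12.7 − 20.6| / 13.0 = 0.6077
Noncentrality parameter: δ = d·√(n/2) = 0.6077 × √(18/2) = 1.8231
Two-sided α = 0.01 → critical value z_{0.005} = 2.576.
Power = Φ(δ − 2.576) + Φ(−δ − 2.576) = Φ(-0.753) + Φ(-4.399) = 0.2258 + 0.0000 = 0.2258.
Type II error: β = 1 − power = 1 − 0.2258 = 0.7742.

β ≈ 0.774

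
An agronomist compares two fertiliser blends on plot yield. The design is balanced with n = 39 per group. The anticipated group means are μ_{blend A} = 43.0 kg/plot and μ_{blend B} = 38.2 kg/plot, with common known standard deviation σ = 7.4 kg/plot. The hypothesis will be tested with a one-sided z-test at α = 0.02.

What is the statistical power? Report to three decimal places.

Standardized effect: d = |μ_{blend A} − μ_{blend B}| / σ = |43.0 − 38.2| / 7.4 = 0.6486
Noncentrality parameter: δ = d·√(n/2) = 0.6486 × √(39/2) = 2.8644
One-sided α = 0.02 → critical value z_{0.02} = 2.054.
Power = Φ(δ − 2.054) = Φ(0.811) = 0.7912.

Power ≈ 0.791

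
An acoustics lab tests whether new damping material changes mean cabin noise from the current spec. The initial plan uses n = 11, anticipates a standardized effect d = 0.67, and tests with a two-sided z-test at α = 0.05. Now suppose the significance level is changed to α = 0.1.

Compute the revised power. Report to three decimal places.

Power ≈ 0.718

δ = d·√n = 0.67 × √11 = 2.2221 (unchanged). New critical value: z_{0.05} = 1.645.
Revised power = Φ(δ − 1.645) + Φ(−δ − 1.645) = Φ(0.577) + Φ(-3.867) = 0.7181 + 0.0001 = 0.7182.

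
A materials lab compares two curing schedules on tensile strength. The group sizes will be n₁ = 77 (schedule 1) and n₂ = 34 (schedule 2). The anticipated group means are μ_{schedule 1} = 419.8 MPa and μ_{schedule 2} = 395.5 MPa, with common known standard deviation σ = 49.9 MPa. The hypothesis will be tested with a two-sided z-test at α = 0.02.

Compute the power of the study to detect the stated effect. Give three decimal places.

Power ≈ 0.515

Standardized effect: d = |μ_{schedule 1} − μ_{schedule 2}| / σ = |419.8 − 395.5| / 49.9 = 0.4870
Noncentrality parameter: δ = d / √(1/n₁ + 1/n₂) = 0.4870 / √(1/77 + 1/34) = 2.3650
Two-sided α = 0.02 → critical value z_{0.01} = 2.326.
Power = Φ(δ − 2.326) + Φ(−δ − 2.326) = Φ(0.039) + Φ(-4.691) = 0.5154 + 0.0000 = 0.5154.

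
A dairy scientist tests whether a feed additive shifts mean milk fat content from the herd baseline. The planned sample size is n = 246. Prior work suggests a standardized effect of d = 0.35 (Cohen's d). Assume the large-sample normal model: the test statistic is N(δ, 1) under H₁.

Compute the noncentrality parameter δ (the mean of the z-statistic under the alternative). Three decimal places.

δ ≈ 5.490

The noncentrality parameter scales effect size by the design's sample-size factor: δ = d·√n = 0.35 × √246 = 5.4895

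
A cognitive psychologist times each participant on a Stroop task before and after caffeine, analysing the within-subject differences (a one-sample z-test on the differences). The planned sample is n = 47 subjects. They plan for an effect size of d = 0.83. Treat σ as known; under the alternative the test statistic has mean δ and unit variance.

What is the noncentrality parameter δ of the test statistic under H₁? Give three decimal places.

The noncentrality parameter scales effect size by the design's sample-size factor: δ = d·√n = 0.83 × √47 = 5.6902

δ ≈ 5.690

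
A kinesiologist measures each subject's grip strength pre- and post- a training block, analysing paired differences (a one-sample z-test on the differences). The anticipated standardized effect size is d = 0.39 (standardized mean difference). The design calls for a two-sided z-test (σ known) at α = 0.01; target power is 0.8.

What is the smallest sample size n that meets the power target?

n = 77

For power 0.8 need Φ(δ − z_{0.005}) = 0.8, so δ = z_{0.005} + z_{0.20} = 2.576 + 0.842 = 3.417.
(For δ > 0 the lower-tail rejection region contributes negligibly to power, so the one-term inversion is standard.)
δ = d·√n ⇒ n = (δ/d)² = (3.417 / 0.39)² = 76.78.
Rounding up, n = 77.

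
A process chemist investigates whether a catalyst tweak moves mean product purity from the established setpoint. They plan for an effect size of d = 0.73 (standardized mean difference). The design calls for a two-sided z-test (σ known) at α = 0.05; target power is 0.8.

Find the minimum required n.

n = 15

Set Φ(δ − 1.960) = 0.8; then δ − 1.960 = Φ⁻¹(0.8) = 0.842, giving δ = 2.802.
(Ignoring the negligible lower-tail rejection probability gives the usual closed-form inversion.)
δ = d·√n ⇒ n = (δ/d)² = (2.802 / 0.73)² = 14.73.
Round up to the next whole unit.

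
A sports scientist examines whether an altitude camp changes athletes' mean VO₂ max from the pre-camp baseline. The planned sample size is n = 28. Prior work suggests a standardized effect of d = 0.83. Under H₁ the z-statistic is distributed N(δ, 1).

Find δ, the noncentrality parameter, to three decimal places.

δ ≈ 4.392

δ = d·√n = 0.83 × √28 = 4.3919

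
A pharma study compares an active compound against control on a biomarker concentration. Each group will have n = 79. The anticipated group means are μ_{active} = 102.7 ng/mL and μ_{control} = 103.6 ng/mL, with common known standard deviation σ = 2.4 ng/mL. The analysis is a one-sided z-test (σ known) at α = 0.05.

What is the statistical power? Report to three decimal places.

Power ≈ 0.762

Standardized effect: d = |μ_{active} − μ_{control}| / σ = |102.7 − 103.6| / 2.4 = 0.3750
Noncentrality parameter: δ = d·√(n/2) = 0.3750 × √(79/2) = 2.3568
Critical value for a one-sided test at α = 0.05: z_α = 1.645.
Power = Φ(δ − 1.645) = Φ(0.712) = 0.7618.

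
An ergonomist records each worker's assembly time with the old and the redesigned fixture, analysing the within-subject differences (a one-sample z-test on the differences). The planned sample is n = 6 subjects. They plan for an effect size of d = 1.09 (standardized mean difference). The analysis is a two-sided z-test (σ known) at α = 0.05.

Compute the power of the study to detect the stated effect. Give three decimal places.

Power ≈ 0.761

Noncentrality parameter: δ = d·√n = 1.09 × √6 = 2.6699
Critical value for a two-sided test at α = 0.05: z_{α/2} = 1.960.
Power = Φ(δ − 1.960) + Φ(−δ − 1.960) = Φ(0.710) + Φ(-4.630) = 0.7611 + 0.0000 = 0.7611.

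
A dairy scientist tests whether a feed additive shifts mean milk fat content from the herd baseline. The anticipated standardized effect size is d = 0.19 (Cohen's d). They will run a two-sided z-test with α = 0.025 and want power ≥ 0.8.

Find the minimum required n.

n = 264

For power 0.8 need Φ(δ − z_{0.0125}) = 0.8, so δ = z_{0.0125} + z_{0.20} = 2.241 + 0.842 = 3.083.
(The Φ(−δ − z_{α/2}) term is vanishingly small for δ > 0 and is dropped in the standard sample-size formula.)
δ = d·√n ⇒ n = (δ/d)² = (3.083 / 0.19)² = 263.30.
Round up to the next whole unit.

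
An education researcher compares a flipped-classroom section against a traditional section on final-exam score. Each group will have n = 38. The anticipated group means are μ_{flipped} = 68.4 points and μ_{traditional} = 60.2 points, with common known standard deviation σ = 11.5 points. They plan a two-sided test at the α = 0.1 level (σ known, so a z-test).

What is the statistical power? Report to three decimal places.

Power ≈ 0.928

Standardized effect: d = |μ_{flipped} − μ_{traditional}| / σ = |68.4 − 60.2| / 11.5 = 0.7130
Noncentrality parameter: δ = d·√(n/2) = 0.7130 × √(38/2) = 3.1081
Two-sided α = 0.1 → critical value z_{0.05} = 1.645.
Power = Φ(δ − 1.645) + Φ(−δ − 1.645) = Φ(1.463) + Φ(-4.753) = 0.9283 + 0.0000 = 0.9283.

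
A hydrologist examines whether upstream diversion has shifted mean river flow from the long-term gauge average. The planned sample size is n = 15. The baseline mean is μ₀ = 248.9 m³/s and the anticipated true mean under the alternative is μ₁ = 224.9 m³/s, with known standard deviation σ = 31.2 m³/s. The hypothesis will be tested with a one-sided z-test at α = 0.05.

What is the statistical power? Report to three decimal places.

Standardized effect: d = |μ₁ − μ₀| / σ = |224.9 − 248.9| / 31.2 = 0.7692
Noncentrality parameter: δ = d·√n = 0.7692 × √15 = 2.9792
Critical value for a one-sided test at α = 0.05: z_α = 1.645.
Power = P(Z > 1.645 − δ) = Φ(1.334) = 0.9090.

Power ≈ 0.909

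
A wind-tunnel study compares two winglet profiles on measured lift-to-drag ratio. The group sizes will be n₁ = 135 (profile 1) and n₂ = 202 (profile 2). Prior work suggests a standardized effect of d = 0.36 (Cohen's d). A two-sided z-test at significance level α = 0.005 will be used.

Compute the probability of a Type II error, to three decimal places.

Noncentrality parameter: δ = d / √(1/n₁ + 1/n₂) = 0.36 / √(1/135 + 1/202) = 3.2384
Critical value for a two-sided test at α = 0.005: z_{α/2} = 2.807.
Power = Φ(δ − 2.807) + Φ(−δ − 2.807) = Φ(0.431) + Φ(-6.045) = 0.6669 + 0.0000 = 0.6669.
Type II error: β = 1 − power = 1 − 0.6669 = 0.3331.

β ≈ 0.333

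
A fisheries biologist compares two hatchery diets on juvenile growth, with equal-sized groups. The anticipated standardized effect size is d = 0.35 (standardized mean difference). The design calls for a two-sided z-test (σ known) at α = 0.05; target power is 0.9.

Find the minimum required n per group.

For power 0.9 need Φ(δ − z_{0.025}) = 0.9, so δ = z_{0.025} + z_{0.10} = 1.960 + 1.282 = 3.242.
(Ignoring the negligible lower-tail rejection probability gives the usual closed-form inversion.)
δ = d·√(n/2) ⇒ n = 2(δ/d)² = 2 × (3.242 / 0.35)² = 171.55.
Rounding up, n = 172 per group.

n = 172 per group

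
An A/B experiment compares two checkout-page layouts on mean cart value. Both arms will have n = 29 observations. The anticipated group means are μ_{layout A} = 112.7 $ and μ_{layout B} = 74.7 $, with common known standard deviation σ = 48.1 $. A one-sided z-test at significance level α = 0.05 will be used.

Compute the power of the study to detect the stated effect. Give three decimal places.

Standardized effect: d = |μ_{layout A} − μ_{layout B}| / σ = |112.7 − 74.7| / 48.1 = 0.7900
Noncentrality parameter: δ = d·√(n/2) = 0.7900 × √(29/2) = 3.0083
Critical value for a one-sided test at α = 0.05: z_α = 1.645.
Power = P(Z > 1.645 − δ) = Φ(1.363) = 0.9136.

Power ≈ 0.914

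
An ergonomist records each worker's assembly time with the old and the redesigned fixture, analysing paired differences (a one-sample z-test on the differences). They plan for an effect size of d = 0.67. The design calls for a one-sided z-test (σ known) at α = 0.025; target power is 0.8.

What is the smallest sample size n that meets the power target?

Set Φ(δ − 1.960) = 0.8; then δ − 1.960 = Φ⁻¹(0.8) = 0.842, giving δ = 2.802.
δ = d·√n ⇒ n = (δ/d)² = (2.802 / 0.67)² = 17.48.
Round up to the next whole unit.

n = 18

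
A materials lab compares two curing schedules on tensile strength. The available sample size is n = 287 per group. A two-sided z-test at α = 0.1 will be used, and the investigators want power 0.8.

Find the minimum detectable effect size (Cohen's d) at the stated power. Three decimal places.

Required noncentrality: δ = z_{0.05} + z_{0.20} = 1.645 + 0.842 = 2.486.
(The second rejection-region term Φ(−δ − z_{α/2}) is negligible and dropped.)
δ = d·√(n/2) ⇒ d = δ/√(n/2) = 2.486/√(287/2) = 0.2076.

d ≈ 0.208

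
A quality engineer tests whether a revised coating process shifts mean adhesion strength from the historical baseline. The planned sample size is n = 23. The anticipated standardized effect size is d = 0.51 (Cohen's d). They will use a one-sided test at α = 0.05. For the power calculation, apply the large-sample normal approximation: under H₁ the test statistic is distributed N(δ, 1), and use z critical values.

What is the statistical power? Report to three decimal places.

Noncentrality parameter: λ = d·√n = 0.51 × √23 = 2.4459
One-sided α = 0.05 → critical value z_{0.05} = 1.645.
Power = P(Z > 1.645 − λ) = Φ(0.801) = 0.7884.

Power ≈ 0.788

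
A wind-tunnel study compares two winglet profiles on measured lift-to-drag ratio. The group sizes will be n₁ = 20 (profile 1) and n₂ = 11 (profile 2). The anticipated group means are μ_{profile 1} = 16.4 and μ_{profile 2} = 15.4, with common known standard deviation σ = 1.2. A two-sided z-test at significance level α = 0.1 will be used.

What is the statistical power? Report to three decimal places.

Standardized effect: d = |μ_{profile 1} − μ_{profile 2}| / σ = |16.4 − 15.4| / 1.2 = 0.8333
Noncentrality parameter: δ = d / √(1/n₁ + 1/n₂) = 0.8333 / √(1/20 + 1/11) = 2.2200
Two-sided α = 0.1 → critical value z_{0.05} = 1.645.
Power = Φ(δ − 1.645) + Φ(−δ − 1.645) = Φ(0.575) + Φ(-3.865) = 0.7174 + 0.0001 = 0.7175.

Power ≈ 0.717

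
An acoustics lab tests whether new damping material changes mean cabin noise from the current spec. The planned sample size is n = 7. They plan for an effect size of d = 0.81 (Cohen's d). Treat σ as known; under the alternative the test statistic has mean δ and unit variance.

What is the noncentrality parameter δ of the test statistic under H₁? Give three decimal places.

δ ≈ 2.143

δ = d·√n = 0.81 × √7 = 2.1431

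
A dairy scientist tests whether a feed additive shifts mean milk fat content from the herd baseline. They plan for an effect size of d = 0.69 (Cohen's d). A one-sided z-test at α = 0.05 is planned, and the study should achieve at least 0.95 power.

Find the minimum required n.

Set Φ(δ − 1.645) = 0.95; then δ − 1.645 = Φ⁻¹(0.95) = 1.645, giving δ = 3.290.
δ = d·√n ⇒ n = (δ/d)² = (3.290 / 0.69)² = 22.73.
Rounding up, n = 23.

n = 23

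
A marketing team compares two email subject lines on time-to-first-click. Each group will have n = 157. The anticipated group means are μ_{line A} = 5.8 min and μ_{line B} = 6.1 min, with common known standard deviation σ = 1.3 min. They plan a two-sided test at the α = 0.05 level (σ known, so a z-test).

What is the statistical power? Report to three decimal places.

Standardized effect: d = |μ_{line A} − μ_{line B}| / σ = |5.8 − 6.1| / 1.3 = 0.2308
Noncentrality parameter: δ = d·√(n/2) = 0.2308 × √(157/2) = 2.0446
Two-sided α = 0.05 → critical value z_{0.025} = 1.960.
Power = Φ(δ − 1.960) + Φ(−δ − 1.960) = Φ(0.085) + Φ(-4.005) = 0.5337 + 0.0000 = 0.5338.

Power ≈ 0.534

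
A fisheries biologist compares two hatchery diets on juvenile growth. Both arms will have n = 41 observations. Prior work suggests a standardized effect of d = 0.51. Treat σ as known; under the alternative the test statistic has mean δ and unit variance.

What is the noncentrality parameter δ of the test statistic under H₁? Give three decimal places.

δ = d·√(n/2) = 0.51 × √(41/2) = 2.3091

δ ≈ 2.309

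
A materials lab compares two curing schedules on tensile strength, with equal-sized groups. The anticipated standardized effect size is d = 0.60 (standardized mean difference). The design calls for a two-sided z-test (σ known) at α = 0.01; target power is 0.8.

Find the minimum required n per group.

Set Φ(δ − 2.576) = 0.8; then δ − 2.576 = Φ⁻¹(0.8) = 0.842, giving δ = 3.417.
(For δ > 0 the lower-tail rejection region contributes negligibly to power, so the one-term inversion is standard.)
δ = d·√(n/2) ⇒ n = 2(δ/d)² = 2 × (3.417 / 0.60)² = 64.88.
Rounding up, n = 65 per group.

n = 65 per group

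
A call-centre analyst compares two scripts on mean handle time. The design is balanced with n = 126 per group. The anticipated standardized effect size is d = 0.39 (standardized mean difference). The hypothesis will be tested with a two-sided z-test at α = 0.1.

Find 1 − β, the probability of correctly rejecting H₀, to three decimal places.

Power ≈ 0.927

Noncentrality parameter: λ = d·√(n/2) = 0.39 × √(126/2) = 3.0955
Two-sided α = 0.1 → critical value z_{0.05} = 1.645.
Power = Φ(λ − 1.645) + Φ(−λ − 1.645) = Φ(1.451) + Φ(-4.740) = 0.9266 + 0.0000 = 0.9266.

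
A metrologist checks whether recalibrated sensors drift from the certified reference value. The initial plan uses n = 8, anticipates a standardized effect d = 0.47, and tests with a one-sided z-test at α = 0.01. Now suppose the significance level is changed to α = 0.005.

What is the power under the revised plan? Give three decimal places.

Power ≈ 0.106

δ = d·√n = 0.47 × √8 = 1.3294 (unchanged). New critical value: z_{0.005} = 2.576.
Revised power = P(Z > 2.576 − δ) = Φ(-1.246) = 0.1063.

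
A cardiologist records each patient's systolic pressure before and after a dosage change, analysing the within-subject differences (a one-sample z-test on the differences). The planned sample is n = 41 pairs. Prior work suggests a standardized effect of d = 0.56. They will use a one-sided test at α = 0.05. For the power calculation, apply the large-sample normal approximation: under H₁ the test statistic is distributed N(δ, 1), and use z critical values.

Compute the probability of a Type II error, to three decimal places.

β ≈ 0.026

Noncentrality parameter: δ = d·√n = 0.56 × √41 = 3.5857
Critical value for a one-sided test at α = 0.05: z_α = 1.645.
Power = P(Z > 1.645 − δ) = Φ(1.941) = 0.9739.
Type II error: β = 1 − power = 1 − 0.9739 = 0.0261.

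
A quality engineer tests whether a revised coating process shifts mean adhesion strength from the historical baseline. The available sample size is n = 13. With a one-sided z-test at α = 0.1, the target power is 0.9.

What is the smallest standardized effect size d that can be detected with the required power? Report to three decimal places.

d ≈ 0.711

Need Φ(δ − 1.282) = 0.9, so δ = 1.282 + 1.282 = 2.563.
δ = d·√n ⇒ d = δ/√n = 2.563/√13 = 0.7109.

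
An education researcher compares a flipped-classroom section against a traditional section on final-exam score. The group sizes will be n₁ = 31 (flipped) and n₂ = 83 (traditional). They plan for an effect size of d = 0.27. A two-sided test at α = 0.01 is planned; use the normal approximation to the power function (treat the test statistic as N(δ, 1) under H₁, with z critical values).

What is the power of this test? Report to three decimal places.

Power ≈ 0.098

Noncentrality parameter: δ = d / √(1/n₁ + 1/n₂) = 0.27 / √(1/31 + 1/83) = 1.2827
Two-sided α = 0.01 → critical value z_{0.005} = 2.576.
Power = Φ(δ − 2.576) + Φ(−δ − 2.576) = Φ(-1.293) + Φ(-3.859) = 0.0980 + 0.0001 = 0.0980.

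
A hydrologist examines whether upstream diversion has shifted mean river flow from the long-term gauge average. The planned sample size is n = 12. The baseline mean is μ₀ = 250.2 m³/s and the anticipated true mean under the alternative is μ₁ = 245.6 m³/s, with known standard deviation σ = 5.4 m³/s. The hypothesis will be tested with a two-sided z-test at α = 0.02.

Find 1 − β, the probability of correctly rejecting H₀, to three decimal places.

Power ≈ 0.734

Standardized effect: d = |μ₁ − μ₀| / σ = |245.6 − 250.2| / 5.4 = 0.8519
Noncentrality parameter: δ = d·√n = 0.8519 × √12 = 2.9509
Critical value for a two-sided test at α = 0.02: z_{α/2} = 2.326.
Power = Φ(δ − 2.326) + Φ(−δ − 2.326) = Φ(0.625) + Φ(-5.277) = 0.7339 + 0.0000 = 0.7339.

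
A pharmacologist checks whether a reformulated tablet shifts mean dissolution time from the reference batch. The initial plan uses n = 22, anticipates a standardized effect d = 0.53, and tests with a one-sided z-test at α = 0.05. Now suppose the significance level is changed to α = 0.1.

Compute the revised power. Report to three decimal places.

δ = d·√n = 0.53 × √22 = 2.4859 (unchanged). New critical value: z_{0.1} = 1.282.
Revised power = P(Z > 1.282 − δ) = Φ(1.204) = 0.8858.

Power ≈ 0.886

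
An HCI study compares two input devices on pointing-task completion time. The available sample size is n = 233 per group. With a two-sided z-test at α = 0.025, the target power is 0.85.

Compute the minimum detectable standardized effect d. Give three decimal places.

d ≈ 0.304

Required noncentrality: δ = z_{0.0125} + z_{0.15} = 2.241 + 1.036 = 3.278.
(The second rejection-region term Φ(−δ − z_{α/2}) is negligible and dropped.)
δ = d·√(n/2) ⇒ d = δ/√(n/2) = 3.278/√(233/2) = 0.3037.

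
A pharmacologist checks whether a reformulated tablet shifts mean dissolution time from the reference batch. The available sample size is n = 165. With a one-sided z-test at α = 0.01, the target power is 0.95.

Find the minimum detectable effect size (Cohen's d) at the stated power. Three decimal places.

d ≈ 0.309

Need Φ(δ − 2.326) = 0.95, so δ = 2.326 + 1.645 = 3.971.
δ = d·√n ⇒ d = δ/√n = 3.971/√165 = 0.3092.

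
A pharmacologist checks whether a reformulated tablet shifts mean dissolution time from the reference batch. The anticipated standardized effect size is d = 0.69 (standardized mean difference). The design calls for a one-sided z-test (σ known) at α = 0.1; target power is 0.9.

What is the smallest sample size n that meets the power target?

n = 14

For power 0.9 need Φ(δ − z_{0.1}) = 0.9, so δ = z_{0.1} + z_{0.10} = 1.282 + 1.282 = 2.563.
δ = d·√n ⇒ n = (δ/d)² = (2.563 / 0.69)² = 13.80.
Round up to the next whole unit.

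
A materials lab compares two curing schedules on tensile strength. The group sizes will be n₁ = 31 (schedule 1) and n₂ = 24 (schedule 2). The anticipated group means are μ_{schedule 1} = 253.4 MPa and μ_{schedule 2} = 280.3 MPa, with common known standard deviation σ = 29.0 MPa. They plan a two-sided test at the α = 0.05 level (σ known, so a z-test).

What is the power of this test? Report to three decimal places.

Standardized effect: d = |μ_{schedule 1} − μ_{schedule 2}| / σ = |253.4 − 280.3| / 29.0 = 0.9276
Noncentrality parameter: δ = d / √(1/n₁ + 1/n₂) = 0.9276 / √(1/31 + 1/24) = 3.4116
Two-sided α = 0.05 → critical value z_{0.025} = 1.960.
Power = Φ(δ − 1.960) + Φ(−δ − 1.960) = Φ(1.452) + Φ(-5.372) = 0.9267 + 0.0000 = 0.9267.

Power ≈ 0.927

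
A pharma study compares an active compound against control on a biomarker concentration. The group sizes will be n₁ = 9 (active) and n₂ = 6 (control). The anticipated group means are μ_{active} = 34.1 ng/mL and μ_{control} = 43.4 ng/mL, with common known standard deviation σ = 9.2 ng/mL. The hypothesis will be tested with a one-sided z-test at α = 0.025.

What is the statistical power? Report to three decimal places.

Standardized effect: d = |μ_{active} − μ_{control}| / σ = |34.1 − 43.4| / 9.2 = 1.0109
Noncentrality parameter: δ = d / √(1/n₁ + 1/n₂) = 1.0109 / √(1/9 + 1/6) = 1.9180
One-sided α = 0.025 → critical value z_{0.025} = 1.960.
Power = Φ(δ − 1.960) = Φ(-0.042) = 0.4833.

Power ≈ 0.483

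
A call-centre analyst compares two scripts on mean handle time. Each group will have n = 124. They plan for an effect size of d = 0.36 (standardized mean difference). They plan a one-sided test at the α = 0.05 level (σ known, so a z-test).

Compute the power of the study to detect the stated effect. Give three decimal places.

Power ≈ 0.883

Noncentrality parameter: δ = d·√(n/2) = 0.36 × √(124/2) = 2.8346
Critical value for a one-sided test at α = 0.05: z_α = 1.645.
Power = P(Z > 1.645 − δ) = Φ(1.190) = 0.8829.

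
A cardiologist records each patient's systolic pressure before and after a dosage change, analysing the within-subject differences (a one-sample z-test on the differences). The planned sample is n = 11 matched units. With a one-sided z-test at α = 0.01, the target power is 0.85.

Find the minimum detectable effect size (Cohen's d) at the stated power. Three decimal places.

d ≈ 1.014

Required noncentrality: δ = z_{0.01} + z_{0.15} = 2.326 + 1.036 = 3.363.
δ = d·√n ⇒ d = δ/√n = 3.363/√11 = 1.0139.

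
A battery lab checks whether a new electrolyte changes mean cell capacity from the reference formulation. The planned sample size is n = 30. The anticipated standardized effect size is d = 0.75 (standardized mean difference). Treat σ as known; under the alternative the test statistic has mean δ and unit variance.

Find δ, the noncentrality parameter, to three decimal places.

The noncentrality parameter scales effect size by the design's sample-size factor: δ = d·√n = 0.75 × √30 = 4.1079

δ ≈ 4.108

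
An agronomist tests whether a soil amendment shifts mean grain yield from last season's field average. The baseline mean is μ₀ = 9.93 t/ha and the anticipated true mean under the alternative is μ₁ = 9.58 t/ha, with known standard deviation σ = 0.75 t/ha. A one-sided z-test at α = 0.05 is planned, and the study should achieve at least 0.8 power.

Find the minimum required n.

n = 29

Standardized effect: d = |μ₁ − μ₀| / σ = |9.58 − 9.93| / 0.75 = 0.4667
Set Φ(δ − 1.645) = 0.8; then δ − 1.645 = Φ⁻¹(0.8) = 0.842, giving δ = 2.486.
δ = d·√n ⇒ n = (δ/d)² = (2.486 / 0.4667)² = 28.39.
Round up to the next whole unit.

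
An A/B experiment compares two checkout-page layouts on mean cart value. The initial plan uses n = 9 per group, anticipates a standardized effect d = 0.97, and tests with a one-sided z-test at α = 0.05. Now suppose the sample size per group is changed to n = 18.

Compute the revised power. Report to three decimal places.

Power ≈ 0.897

With n = 18 per group: δ = d·√(n/2) = 0.97 × √(18/2) = 2.9100. Critical value z_{0.05} = 1.645.
Revised power = P(Z > 1.645 − δ) = Φ(1.265) = 0.8971.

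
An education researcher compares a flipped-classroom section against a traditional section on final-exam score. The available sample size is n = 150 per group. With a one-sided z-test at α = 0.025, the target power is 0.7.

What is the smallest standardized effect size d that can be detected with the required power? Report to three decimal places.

d ≈ 0.287

Required noncentrality: δ = z_{0.025} + z_{0.30} = 1.960 + 0.524 = 2.484.
δ = d·√(n/2) ⇒ d = δ/√(n/2) = 2.484/√(150/2) = 0.2869.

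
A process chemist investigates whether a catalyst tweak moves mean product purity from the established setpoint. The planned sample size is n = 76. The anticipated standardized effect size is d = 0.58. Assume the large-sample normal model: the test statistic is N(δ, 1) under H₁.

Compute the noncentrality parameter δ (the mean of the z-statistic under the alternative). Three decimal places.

δ = d·√n = 0.58 × √76 = 5.0563

δ ≈ 5.056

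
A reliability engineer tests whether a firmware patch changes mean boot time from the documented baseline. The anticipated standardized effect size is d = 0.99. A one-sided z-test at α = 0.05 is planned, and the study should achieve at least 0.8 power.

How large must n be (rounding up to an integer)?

n = 7

Set Φ(δ − 1.645) = 0.8; then δ − 1.645 = Φ⁻¹(0.8) = 0.842, giving δ = 2.486.
δ = d·√n ⇒ n = (δ/d)² = (2.486 / 0.99)² = 6.31.
Round up to the next whole unit.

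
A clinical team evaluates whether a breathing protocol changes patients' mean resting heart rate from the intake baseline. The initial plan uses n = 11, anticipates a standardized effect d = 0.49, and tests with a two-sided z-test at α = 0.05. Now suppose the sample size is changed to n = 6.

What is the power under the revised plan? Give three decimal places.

With n = 6: δ = d·√n = 0.49 × √6 = 1.2002. Critical value z_{0.025} = 1.960.
Revised power = Φ(δ − 1.960) + Φ(−δ − 1.960) = Φ(-0.760) + Φ(-3.160) = 0.2237 + 0.0008 = 0.2245.

Power ≈ 0.225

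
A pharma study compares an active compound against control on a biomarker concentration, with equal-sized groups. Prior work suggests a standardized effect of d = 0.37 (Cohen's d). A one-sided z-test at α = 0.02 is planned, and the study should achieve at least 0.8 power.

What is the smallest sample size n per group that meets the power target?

Set Φ(δ − 2.054) = 0.8; then δ − 2.054 = Φ⁻¹(0.8) = 0.842, giving δ = 2.895.
δ = d·√(n/2) ⇒ n = 2(δ/d)² = 2 × (2.895 / 0.37)² = 122.47.
Round up to the next whole unit.

n = 123 per group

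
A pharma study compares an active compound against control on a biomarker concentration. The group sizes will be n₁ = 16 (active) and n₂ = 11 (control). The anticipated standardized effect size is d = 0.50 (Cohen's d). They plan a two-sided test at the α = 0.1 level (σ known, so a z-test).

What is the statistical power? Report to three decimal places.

Noncentrality parameter: δ = d / √(1/n₁ + 1/n₂) = 0.50 / √(1/16 + 1/11) = 1.2766
Two-sided α = 0.1 → critical value z_{0.05} = 1.645.
Power = Φ(δ − 1.645) + Φ(−δ − 1.645) = Φ(-0.368) + Φ(-2.921) = 0.3563 + 0.0017 = 0.3581.

Power ≈ 0.358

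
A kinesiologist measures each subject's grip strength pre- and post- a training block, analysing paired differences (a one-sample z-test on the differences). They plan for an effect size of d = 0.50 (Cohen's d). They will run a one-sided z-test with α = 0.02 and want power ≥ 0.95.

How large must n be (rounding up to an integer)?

n = 55

Set Φ(δ − 2.054) = 0.95; then δ − 2.054 = Φ⁻¹(0.95) = 1.645, giving δ = 3.699.
δ = d·√n ⇒ n = (δ/d)² = (3.699 / 0.50)² = 54.72.
Round up to the next whole unit.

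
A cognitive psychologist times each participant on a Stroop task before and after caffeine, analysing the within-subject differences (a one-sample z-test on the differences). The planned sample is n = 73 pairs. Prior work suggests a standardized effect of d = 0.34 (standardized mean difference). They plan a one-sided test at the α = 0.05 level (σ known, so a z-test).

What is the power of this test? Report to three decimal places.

Power ≈ 0.896

Noncentrality parameter: δ = d·√n = 0.34 × √73 = 2.9050
Critical value for a one-sided test at α = 0.05: z_α = 1.645.
Power = P(Z > 1.645 − δ) = Φ(1.260) = 0.8962.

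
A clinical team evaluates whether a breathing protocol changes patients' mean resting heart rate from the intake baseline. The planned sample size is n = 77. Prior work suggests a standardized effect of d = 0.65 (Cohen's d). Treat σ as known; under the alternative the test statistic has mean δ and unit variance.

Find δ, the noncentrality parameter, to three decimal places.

The noncentrality parameter scales effect size by the design's sample-size factor: δ = d·√n = 0.65 × √77 = 5.7037

δ ≈ 5.704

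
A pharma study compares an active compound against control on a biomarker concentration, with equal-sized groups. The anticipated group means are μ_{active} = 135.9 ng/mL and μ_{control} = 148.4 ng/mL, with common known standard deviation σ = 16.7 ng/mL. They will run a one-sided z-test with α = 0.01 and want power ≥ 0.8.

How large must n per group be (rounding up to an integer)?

Standardized effect: d = |μ_{active} − μ_{control}| / σ = |135.9 − 148.4| / 16.7 = 0.7485
For power 0.8 need Φ(δ − z_{0.01}) = 0.8, so δ = z_{0.01} + z_{0.20} = 2.326 + 0.842 = 3.168.
δ = d·√(n/2) ⇒ n = 2(δ/d)² = 2 × (3.168 / 0.7485)² = 35.83.
Round up to the next whole unit.

n = 36 per group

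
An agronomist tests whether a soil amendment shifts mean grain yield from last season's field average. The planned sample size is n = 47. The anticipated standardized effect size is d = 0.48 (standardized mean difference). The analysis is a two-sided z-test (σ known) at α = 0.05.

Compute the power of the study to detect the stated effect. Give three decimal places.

Noncentrality parameter: δ = d·√n = 0.48 × √47 = 3.2907
Critical value for a two-sided test at α = 0.05: z_{α/2} = 1.960.
Power = Φ(δ − 1.960) + Φ(−δ − 1.960) = Φ(1.331) + Φ(-5.251) = 0.9084 + 0.0000 = 0.9084.

Power ≈ 0.908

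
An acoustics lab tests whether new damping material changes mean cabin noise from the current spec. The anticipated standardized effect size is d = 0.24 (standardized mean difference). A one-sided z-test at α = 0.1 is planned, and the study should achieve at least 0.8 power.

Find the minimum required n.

n = 79

Set Φ(δ − 1.282) = 0.8; then δ − 1.282 = Φ⁻¹(0.8) = 0.842, giving δ = 2.123.
δ = d·√n ⇒ n = (δ/d)² = (2.123 / 0.24)² = 78.26.
Rounding up, n = 79.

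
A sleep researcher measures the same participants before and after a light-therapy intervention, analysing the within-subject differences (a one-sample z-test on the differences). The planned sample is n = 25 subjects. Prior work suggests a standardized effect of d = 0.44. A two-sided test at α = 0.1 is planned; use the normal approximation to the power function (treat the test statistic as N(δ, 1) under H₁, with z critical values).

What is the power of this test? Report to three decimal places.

Noncentrality parameter: δ = d·√n = 0.44 × √25 = 2.2000
Critical value for a two-sided test at α = 0.1: z_{α/2} = 1.645.
Power = Φ(δ − 1.645) + Φ(−δ − 1.645) = Φ(0.555) + Φ(-3.845) = 0.7106 + 0.0001 = 0.7107.

Power ≈ 0.711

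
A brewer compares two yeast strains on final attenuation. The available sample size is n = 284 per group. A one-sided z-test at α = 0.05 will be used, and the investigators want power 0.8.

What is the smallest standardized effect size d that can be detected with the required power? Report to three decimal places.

Need Φ(δ − 1.645) = 0.8, so δ = 1.645 + 0.842 = 2.486.
δ = d·√(n/2) ⇒ d = δ/√(n/2) = 2.486/√(284/2) = 0.2087.

d ≈ 0.209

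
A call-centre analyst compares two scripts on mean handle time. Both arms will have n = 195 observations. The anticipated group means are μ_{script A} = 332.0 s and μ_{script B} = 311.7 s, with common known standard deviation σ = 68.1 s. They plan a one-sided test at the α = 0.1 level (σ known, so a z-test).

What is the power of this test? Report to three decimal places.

Standardized effect: d = |μ_{script A} − μ_{script B}| / σ = |332.0 − 311.7| / 68.1 = 0.2981
Noncentrality parameter: δ = d·√(n/2) = 0.2981 × √(195/2) = 2.9434
One-sided α = 0.1 → critical value z_{0.1} = 1.282.
Power = P(Z > 1.282 − δ) = Φ(1.662) = 0.9517.

Power ≈ 0.952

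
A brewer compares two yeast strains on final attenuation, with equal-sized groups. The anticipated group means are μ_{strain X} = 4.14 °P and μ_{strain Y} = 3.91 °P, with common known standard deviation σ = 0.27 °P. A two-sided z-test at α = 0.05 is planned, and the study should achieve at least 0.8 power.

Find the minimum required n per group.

Standardized effect: d = |μ_{strain X} − μ_{strain Y}| / σ = |4.14 − 3.91| / 0.27 = 0.8519
Set Φ(δ − 1.960) = 0.8; then δ − 1.960 = Φ⁻¹(0.8) = 0.842, giving δ = 2.802.
(For δ > 0 the lower-tail rejection region contributes negligibly to power, so the one-term inversion is standard.)
δ = d·√(n/2) ⇒ n = 2(δ/d)² = 2 × (2.802 / 0.8519)² = 21.63.
Rounding up, n = 22 per group.

n = 22 per group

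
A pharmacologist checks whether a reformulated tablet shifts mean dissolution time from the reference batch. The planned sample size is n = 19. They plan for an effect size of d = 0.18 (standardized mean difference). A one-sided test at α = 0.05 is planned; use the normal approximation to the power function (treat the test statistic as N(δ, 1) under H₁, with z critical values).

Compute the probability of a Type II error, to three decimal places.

Noncentrality parameter: δ = d·√n = 0.18 × √19 = 0.7846
One-sided α = 0.05 → critical value z_{0.05} = 1.645.
Power = Φ(δ − 1.645) = Φ(-0.860) = 0.1948.
Type II error: β = 1 − power = 1 − 0.1948 = 0.8052.

β ≈ 0.805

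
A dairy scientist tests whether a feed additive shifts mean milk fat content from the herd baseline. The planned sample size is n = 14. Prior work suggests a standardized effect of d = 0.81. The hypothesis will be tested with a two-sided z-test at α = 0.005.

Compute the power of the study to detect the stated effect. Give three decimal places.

Power ≈ 0.589

Noncentrality parameter: δ = d·√n = 0.81 × √14 = 3.0307
Critical value for a two-sided test at α = 0.005: z_{α/2} = 2.807.
Power = Φ(δ − 2.807) + Φ(−δ − 2.807) = Φ(0.224) + Φ(-5.838) = 0.5885 + 0.0000 = 0.5885.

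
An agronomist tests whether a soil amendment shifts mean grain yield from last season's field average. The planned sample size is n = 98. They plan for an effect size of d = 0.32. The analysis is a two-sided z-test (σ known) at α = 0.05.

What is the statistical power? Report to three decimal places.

Noncentrality parameter: δ = d·√n = 0.32 × √98 = 3.1678
Critical value for a two-sided test at α = 0.05: z_{α/2} = 1.960.
Power = Φ(δ − 1.960) + Φ(−δ − 1.960) = Φ(1.208) + Φ(-5.128) = 0.8865 + 0.0000 = 0.8865.

Power ≈ 0.886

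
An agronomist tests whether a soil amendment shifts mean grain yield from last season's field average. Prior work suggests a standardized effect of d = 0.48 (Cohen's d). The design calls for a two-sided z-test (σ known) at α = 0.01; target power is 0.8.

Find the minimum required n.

For power 0.8 need Φ(δ − z_{0.005}) = 0.8, so δ = z_{0.005} + z_{0.20} = 2.576 + 0.842 = 3.417.
(Ignoring the negligible lower-tail rejection probability gives the usual closed-form inversion.)
δ = d·√n ⇒ n = (δ/d)² = (3.417 / 0.48)² = 50.69.
Rounding up, n = 51.

n = 51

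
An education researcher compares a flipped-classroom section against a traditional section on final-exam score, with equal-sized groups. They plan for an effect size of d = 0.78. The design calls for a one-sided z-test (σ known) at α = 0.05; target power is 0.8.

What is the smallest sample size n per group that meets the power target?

For power 0.8 need Φ(δ − z_{0.05}) = 0.8, so δ = z_{0.05} + z_{0.20} = 1.645 + 0.842 = 2.486.
δ = d·√(n/2) ⇒ n = 2(δ/d)² = 2 × (2.486 / 0.78)² = 20.32.
Rounding up, n = 21 per group.

n = 21 per group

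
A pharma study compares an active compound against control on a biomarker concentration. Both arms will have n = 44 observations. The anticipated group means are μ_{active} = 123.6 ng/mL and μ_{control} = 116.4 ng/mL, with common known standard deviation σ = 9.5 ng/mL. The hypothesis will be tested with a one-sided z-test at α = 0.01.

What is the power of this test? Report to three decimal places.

Standardized effect: d = |μ_{active} − μ_{control}| / σ = |123.6 − 116.4| / 9.5 = 0.7579
Noncentrality parameter: δ = d·√(n/2) = 0.7579 × √(44/2) = 3.5548
Critical value for a one-sided test at α = 0.01: z_α = 2.326.
Power = P(Z > 2.326 − δ) = Φ(1.228) = 0.8904.

Power ≈ 0.890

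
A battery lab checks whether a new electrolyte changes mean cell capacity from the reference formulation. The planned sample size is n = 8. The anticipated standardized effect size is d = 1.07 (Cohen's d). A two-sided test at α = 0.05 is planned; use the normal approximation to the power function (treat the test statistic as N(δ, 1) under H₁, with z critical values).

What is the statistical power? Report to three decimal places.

Power ≈ 0.857

Noncentrality parameter: δ = d·√n = 1.07 × √8 = 3.0264
Two-sided α = 0.05 → critical value z_{0.025} = 1.960.
Power = Φ(δ − 1.960) + Φ(−δ − 1.960) = Φ(1.066) + Φ(-4.986) = 0.8569 + 0.0000 = 0.8569.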